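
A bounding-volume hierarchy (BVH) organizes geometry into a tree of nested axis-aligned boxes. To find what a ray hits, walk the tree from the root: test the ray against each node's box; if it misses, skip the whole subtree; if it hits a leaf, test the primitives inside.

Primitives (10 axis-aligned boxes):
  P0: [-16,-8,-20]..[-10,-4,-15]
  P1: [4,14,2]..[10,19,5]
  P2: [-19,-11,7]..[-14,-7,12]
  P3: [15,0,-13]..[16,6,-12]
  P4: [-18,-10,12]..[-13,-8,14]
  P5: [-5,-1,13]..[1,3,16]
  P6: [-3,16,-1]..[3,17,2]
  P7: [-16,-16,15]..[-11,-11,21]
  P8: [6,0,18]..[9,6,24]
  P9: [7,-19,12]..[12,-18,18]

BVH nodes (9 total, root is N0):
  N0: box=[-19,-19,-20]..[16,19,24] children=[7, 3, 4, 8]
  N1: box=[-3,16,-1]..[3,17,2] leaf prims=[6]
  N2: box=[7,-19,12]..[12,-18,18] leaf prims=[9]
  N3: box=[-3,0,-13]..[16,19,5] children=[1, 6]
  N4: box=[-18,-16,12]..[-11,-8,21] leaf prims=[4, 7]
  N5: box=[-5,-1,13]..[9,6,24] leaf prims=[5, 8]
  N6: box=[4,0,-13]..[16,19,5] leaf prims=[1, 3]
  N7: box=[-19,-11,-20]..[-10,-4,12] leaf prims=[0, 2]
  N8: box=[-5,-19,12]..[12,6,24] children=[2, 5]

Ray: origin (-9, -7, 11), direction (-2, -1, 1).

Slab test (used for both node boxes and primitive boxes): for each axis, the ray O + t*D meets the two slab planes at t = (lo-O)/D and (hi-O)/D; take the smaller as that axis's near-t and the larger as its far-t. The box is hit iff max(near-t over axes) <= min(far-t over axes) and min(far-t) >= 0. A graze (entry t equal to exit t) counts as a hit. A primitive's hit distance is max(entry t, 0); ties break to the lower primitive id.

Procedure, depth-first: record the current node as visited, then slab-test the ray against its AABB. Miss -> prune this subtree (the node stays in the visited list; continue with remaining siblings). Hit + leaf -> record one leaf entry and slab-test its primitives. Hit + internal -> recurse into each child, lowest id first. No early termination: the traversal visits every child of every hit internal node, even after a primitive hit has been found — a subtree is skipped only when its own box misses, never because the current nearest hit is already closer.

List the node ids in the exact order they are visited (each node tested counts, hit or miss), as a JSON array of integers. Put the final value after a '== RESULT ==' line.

Traverse from the root:
N0 x:[-25/2,5] y:[-26,12] z:[-31,13] -> hit [-25/2,5], descend [3, 4, 7, 8]
  N3 x:[-25/2,-3] y:[-26,-7] z:[-24,-6] -> miss, prune
  N4 x:[1,9/2] y:[1,9] z:[1,10] -> hit [1,9/2] leaf, test {P4@t=2, P7(miss)}
  N7 x:[1/2,5] y:[-3,4] z:[-31,1] -> hit [1/2,1] leaf, test {P0(miss), P2(miss)}
  N8 x:[-21/2,-2] y:[-13,12] z:[1,13] -> miss, prune

Visited [0, 3, 4, 7, 8]. Tests: 5 box, 2 leaf. Nearest: P4.

== RESULT ==
[0, 3, 4, 7, 8]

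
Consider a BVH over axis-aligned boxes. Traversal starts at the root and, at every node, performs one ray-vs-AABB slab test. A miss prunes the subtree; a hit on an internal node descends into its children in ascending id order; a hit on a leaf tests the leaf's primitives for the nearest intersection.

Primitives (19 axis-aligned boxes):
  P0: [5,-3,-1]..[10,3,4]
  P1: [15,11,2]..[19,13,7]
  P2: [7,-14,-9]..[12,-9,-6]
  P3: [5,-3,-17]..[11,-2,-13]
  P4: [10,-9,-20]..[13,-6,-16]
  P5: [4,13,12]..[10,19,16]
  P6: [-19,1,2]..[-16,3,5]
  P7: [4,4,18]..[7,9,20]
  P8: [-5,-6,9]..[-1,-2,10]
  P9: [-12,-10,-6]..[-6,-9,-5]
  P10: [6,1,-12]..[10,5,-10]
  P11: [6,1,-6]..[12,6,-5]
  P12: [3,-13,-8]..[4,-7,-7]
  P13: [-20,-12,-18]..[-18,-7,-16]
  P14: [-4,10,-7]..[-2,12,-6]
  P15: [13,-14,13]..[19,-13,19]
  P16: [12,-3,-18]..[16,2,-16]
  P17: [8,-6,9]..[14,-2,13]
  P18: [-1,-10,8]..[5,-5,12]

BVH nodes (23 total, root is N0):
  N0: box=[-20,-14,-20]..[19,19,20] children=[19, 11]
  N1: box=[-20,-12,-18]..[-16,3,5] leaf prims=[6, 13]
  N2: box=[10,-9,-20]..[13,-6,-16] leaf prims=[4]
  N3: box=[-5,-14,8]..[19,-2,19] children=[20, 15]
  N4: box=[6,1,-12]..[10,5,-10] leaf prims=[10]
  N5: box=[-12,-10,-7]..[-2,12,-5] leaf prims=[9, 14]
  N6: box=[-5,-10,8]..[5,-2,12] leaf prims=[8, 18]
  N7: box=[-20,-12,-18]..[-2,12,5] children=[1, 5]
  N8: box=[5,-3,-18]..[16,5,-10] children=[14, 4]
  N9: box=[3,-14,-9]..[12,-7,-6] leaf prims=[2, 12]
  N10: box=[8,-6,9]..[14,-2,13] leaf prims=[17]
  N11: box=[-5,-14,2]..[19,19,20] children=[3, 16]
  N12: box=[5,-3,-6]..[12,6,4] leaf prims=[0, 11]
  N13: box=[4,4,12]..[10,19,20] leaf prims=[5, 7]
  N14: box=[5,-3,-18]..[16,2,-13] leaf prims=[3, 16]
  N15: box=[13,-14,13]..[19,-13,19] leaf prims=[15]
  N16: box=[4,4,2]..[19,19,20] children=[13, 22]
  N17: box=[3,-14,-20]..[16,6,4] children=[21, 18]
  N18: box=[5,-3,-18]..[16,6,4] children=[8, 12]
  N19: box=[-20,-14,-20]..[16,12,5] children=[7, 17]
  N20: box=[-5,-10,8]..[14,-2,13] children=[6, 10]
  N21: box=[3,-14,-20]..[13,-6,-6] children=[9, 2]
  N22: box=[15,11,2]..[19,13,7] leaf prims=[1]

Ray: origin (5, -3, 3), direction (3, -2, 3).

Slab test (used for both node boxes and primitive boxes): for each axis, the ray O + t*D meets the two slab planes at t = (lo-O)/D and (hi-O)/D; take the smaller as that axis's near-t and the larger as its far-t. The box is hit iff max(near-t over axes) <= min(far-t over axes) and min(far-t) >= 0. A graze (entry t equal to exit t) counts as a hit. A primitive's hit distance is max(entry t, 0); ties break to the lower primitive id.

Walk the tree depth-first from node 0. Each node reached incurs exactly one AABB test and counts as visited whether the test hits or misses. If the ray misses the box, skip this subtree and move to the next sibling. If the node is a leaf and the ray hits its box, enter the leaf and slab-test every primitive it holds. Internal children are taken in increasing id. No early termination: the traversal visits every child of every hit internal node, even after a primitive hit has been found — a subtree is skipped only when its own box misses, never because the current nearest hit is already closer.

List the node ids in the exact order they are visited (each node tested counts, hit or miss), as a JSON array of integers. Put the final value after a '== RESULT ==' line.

Trace the traversal:
N0 x:[-25/3,14/3] y:[-11,11/2] z:[-23/3,17/3] -> hit [-23/3,14/3], descend [11, 19]
  N11 x:[-10/3,14/3] y:[-11,11/2] z:[-1/3,17/3] -> hit [-1/3,14/3], descend [3, 16]
    N3 x:[-10/3,14/3] y:[-1/2,11/2] z:[5/3,16/3] -> hit [5/3,14/3], descend [15, 20]
      N15 x:[8/3,14/3] y:[5,11/2] z:[10/3,16/3] -> miss, prune
      N20 x:[-10/3,3] y:[-1/2,7/2] z:[5/3,10/3] -> hit [5/3,3], descend [6, 10]
        N6 x:[-10/3,0] y:[-1/2,7/2] z:[5/3,3] -> miss, prune
        N10 x:[1,3] y:[-1/2,3/2] z:[2,10/3] -> miss, prune
    N16 x:[-1/3,14/3] y:[-11,-7/2] z:[-1/3,17/3] -> miss, prune
  N19 x:[-25/3,11/3] y:[-15/2,11/2] z:[-23/3,2/3] -> hit [-15/2,2/3], descend [7, 17]
    N7 x:[-25/3,-7/3] y:[-15/2,9/2] z:[-7,2/3] -> miss, prune
    N17 x:[-2/3,11/3] y:[-9/2,11/2] z:[-23/3,1/3] -> hit [-2/3,1/3], descend [18, 21]
      N18 x:[0,11/3] y:[-9/2,0] z:[-7,1/3] -> hit [0,0], descend [8, 12]
        N8 x:[0,11/3] y:[-4,0] z:[-7,-13/3] -> miss, prune
        N12 x:[0,7/3] y:[-9/2,0] z:[-3,1/3] -> hit [0,0] leaf, test {P0@t=0, P11(miss)}
      N21 x:[-2/3,8/3] y:[3/2,11/2] z:[-23/3,-3] -> miss, prune

order=[0, 11, 3, 15, 20, 6, 10, 16, 19, 7, 17, 18, 8, 12, 21]  |boxes|=15  |leaves|=1  hit=P0

== RESULT ==
[0, 11, 3, 15, 20, 6, 10, 16, 19, 7, 17, 18, 8, 12, 21]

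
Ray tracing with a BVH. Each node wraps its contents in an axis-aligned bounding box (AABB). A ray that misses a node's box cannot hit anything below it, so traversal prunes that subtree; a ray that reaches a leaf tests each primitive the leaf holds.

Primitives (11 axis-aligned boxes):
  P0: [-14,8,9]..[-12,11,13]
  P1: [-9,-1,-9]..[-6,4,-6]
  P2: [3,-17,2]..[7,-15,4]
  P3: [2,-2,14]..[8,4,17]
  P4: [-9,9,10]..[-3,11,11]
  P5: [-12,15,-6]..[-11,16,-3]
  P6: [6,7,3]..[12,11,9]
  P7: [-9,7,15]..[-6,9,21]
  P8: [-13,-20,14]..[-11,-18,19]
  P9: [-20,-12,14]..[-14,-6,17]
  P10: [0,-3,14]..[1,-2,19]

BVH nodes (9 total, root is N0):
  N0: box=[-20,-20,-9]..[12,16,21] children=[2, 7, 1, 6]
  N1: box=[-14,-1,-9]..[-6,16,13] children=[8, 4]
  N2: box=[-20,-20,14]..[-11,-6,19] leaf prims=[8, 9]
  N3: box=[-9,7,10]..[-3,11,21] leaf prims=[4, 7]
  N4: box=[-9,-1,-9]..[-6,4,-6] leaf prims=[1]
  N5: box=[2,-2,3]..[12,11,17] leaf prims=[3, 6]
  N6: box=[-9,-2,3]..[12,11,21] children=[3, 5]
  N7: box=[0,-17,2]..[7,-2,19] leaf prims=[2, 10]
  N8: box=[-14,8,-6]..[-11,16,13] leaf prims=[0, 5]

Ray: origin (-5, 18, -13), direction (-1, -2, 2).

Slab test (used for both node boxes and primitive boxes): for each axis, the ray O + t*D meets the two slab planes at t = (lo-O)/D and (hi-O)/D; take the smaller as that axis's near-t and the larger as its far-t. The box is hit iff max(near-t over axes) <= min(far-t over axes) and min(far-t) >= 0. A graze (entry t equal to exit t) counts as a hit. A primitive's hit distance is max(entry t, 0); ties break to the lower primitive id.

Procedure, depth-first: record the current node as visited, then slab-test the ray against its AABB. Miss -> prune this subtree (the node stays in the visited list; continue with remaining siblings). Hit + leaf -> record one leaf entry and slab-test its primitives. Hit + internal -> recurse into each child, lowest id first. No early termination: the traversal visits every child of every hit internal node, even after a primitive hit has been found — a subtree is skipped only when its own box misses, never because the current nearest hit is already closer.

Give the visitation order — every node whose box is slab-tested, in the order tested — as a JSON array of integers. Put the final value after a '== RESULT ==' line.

Trace the traversal:
N0 x:[-17,15] y:[1,19] z:[2,17] -> hit [2,15], descend [1, 2, 6, 7]
  N1 x:[1,9] y:[1,19/2] z:[2,13] -> hit [2,9], descend [4, 8]
    N4 x:[1,4] y:[7,19/2] z:[2,7/2] -> miss, prune
    N8 x:[6,9] y:[1,5] z:[7/2,13] -> miss, prune
  N2 x:[6,15] y:[12,19] z:[27/2,16] -> hit [27/2,15] leaf, test {P8(miss), P9@t=27/2}
  N6 x:[-17,4] y:[7/2,10] z:[8,17] -> miss, prune
  N7 x:[-12,-5] y:[10,35/2] z:[15/2,16] -> miss, prune

Summary -> nodes [0, 1, 4, 8, 2, 6, 7]; box-tests=7; leaf-entries=1; first=P9

== RESULT ==
[0, 1, 4, 8, 2, 6, 7]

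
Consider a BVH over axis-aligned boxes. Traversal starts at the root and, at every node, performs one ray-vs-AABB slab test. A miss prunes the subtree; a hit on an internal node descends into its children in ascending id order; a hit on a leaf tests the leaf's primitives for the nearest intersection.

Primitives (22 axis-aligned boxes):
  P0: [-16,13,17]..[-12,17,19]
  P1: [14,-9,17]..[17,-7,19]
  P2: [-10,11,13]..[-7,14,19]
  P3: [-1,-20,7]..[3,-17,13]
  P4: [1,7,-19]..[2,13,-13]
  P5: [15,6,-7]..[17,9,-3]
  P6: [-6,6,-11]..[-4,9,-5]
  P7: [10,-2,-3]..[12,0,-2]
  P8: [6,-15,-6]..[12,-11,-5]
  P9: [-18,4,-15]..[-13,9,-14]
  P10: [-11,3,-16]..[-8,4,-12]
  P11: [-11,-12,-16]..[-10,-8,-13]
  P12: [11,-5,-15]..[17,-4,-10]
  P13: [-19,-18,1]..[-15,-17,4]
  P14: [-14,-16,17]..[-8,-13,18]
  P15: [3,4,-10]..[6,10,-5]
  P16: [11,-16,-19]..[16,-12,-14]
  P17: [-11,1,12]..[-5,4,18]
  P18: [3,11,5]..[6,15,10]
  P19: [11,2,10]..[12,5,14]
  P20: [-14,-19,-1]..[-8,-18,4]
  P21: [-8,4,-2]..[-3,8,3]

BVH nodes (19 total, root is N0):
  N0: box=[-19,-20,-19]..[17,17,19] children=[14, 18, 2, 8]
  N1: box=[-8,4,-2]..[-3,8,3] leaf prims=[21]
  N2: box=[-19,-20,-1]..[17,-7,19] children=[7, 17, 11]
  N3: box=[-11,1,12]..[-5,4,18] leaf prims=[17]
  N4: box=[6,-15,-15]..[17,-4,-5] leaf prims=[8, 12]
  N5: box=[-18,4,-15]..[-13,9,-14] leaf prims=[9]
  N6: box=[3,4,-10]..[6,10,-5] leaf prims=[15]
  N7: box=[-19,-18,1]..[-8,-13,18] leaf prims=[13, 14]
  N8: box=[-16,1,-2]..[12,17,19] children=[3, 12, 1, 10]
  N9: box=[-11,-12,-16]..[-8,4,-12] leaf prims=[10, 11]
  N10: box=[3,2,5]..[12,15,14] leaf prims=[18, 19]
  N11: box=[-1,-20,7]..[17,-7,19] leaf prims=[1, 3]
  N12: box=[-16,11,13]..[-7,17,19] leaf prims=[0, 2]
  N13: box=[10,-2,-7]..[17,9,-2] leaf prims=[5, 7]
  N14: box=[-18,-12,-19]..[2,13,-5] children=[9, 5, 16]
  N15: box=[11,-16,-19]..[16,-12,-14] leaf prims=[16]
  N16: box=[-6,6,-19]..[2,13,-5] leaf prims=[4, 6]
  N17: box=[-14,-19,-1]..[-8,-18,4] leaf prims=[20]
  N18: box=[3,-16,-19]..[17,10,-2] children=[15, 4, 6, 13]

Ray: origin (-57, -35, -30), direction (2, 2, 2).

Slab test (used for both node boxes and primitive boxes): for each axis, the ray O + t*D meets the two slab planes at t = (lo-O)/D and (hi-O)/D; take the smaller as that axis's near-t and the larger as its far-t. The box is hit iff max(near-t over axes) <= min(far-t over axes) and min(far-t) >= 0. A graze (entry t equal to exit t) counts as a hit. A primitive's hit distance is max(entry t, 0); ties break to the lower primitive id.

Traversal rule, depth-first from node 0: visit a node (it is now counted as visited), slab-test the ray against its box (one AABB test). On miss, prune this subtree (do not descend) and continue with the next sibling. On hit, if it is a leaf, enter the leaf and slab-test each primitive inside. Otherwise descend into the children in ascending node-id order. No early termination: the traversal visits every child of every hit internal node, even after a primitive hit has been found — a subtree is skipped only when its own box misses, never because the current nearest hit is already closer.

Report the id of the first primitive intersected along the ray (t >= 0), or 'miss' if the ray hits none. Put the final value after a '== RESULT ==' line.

Walk:
N0 x:[19,37] y:[15/2,26] z:[11/2,49/2] -> hit [19,49/2], descend [2, 8, 14, 18]
  N2 x:[19,37] y:[15/2,14] z:[29/2,49/2] -> miss, prune
  N8 x:[41/2,69/2] y:[18,26] z:[14,49/2] -> hit [41/2,49/2], descend [1, 3, 10, 12]
    N1 x:[49/2,27] y:[39/2,43/2] z:[14,33/2] -> miss, prune
    N3 x:[23,26] y:[18,39/2] z:[21,24] -> miss, prune
    N10 x:[30,69/2] y:[37/2,25] z:[35/2,22] -> miss, prune
    N12 x:[41/2,25] y:[23,26] z:[43/2,49/2] -> hit [23,49/2] leaf, test {P0(miss), P2@t=47/2}
  N14 x:[39/2,59/2] y:[23/2,24] z:[11/2,25/2] -> miss, prune
  N18 x:[30,37] y:[19/2,45/2] z:[11/2,14] -> miss, prune

9 AABB tests over nodes [0, 2, 8, 1, 3, 10, 12, 14, 18]; 1 leaf entered; closest P2.

== RESULT ==
2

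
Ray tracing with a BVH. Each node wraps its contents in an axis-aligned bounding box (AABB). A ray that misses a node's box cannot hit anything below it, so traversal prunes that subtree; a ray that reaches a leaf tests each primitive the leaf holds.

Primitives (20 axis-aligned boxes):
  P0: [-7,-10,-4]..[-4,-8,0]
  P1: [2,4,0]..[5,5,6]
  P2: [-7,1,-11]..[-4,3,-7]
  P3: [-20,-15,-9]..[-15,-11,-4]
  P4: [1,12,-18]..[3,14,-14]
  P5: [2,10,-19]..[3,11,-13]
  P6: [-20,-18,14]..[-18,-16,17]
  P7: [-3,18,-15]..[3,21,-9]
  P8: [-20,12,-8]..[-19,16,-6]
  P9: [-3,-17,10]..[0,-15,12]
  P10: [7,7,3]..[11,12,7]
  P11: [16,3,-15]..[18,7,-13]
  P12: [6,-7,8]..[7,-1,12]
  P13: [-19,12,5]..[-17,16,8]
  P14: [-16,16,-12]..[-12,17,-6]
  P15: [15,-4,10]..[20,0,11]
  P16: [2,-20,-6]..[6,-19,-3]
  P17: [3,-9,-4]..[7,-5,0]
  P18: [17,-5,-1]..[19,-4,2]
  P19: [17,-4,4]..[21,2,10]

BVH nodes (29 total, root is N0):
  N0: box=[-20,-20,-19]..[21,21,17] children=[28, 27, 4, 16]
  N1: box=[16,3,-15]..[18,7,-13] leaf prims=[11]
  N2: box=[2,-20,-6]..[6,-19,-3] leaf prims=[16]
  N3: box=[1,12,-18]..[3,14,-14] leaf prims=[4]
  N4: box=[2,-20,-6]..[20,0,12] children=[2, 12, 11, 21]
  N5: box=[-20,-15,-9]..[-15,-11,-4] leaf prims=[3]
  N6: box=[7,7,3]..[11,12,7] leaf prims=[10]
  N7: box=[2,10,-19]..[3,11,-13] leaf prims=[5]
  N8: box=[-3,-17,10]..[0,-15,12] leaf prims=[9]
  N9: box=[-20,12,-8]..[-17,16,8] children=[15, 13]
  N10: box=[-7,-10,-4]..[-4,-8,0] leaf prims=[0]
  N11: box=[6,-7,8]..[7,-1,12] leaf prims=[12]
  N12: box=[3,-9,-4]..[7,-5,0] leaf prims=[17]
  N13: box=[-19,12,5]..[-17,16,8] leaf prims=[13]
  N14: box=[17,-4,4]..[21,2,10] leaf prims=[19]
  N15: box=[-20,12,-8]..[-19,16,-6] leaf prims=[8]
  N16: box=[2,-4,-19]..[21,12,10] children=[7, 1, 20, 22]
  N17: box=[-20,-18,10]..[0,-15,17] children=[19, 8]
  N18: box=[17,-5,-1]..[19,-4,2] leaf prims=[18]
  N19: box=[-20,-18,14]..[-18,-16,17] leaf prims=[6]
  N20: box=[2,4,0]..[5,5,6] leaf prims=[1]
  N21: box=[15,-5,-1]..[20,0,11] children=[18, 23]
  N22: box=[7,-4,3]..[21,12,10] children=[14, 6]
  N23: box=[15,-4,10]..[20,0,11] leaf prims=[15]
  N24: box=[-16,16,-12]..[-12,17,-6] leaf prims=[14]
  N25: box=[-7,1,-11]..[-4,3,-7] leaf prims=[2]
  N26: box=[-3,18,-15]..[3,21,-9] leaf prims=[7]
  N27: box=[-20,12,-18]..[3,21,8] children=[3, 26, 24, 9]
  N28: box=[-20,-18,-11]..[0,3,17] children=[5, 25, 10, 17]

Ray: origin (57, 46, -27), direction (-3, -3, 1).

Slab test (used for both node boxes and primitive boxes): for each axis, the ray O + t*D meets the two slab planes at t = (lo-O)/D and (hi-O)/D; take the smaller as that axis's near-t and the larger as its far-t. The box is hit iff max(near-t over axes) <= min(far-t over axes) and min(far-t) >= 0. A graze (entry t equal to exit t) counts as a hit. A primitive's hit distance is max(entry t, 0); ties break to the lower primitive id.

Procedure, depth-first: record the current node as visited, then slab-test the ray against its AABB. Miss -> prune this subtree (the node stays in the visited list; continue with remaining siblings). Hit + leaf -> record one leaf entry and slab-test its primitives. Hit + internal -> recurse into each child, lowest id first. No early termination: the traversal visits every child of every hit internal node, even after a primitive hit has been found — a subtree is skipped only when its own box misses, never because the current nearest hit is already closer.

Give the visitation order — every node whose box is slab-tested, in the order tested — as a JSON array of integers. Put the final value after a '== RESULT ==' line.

Trace the traversal:
N0 x:[12,77/3] y:[25/3,22] z:[8,44] -> hit [12,22], descend [4, 16, 27, 28]
  N4 x:[37/3,55/3] y:[46/3,22] z:[21,39] -> miss, prune
  N16 x:[12,55/3] y:[34/3,50/3] z:[8,37] -> hit [12,50/3], descend [1, 7, 20, 22]
    N1 x:[13,41/3] y:[13,43/3] z:[12,14] -> hit [13,41/3] leaf, test {P11@t=13}
    N7 x:[18,55/3] y:[35/3,12] z:[8,14] -> miss, prune
    N20 x:[52/3,55/3] y:[41/3,14] z:[27,33] -> miss, prune
    N22 x:[12,50/3] y:[34/3,50/3] z:[30,37] -> miss, prune
  N27 x:[18,77/3] y:[25/3,34/3] z:[9,35] -> miss, prune
  N28 x:[19,77/3] y:[43/3,64/3] z:[16,44] -> hit [19,64/3], descend [5, 10, 17, 25]
    N5 x:[24,77/3] y:[19,61/3] z:[18,23] -> miss, prune
    N10 x:[61/3,64/3] y:[18,56/3] z:[23,27] -> miss, prune
    N17 x:[19,77/3] y:[61/3,64/3] z:[37,44] -> miss, prune
    N25 x:[61/3,64/3] y:[43/3,15] z:[16,20] -> miss, prune

Visited [0, 4, 16, 1, 7, 20, 22, 27, 28, 5, 10, 17, 25]. Tests: 13 box, 1 leaf. Nearest: P11.

== RESULT ==
[0, 4, 16, 1, 7, 20, 22, 27, 28, 5, 10, 17, 25]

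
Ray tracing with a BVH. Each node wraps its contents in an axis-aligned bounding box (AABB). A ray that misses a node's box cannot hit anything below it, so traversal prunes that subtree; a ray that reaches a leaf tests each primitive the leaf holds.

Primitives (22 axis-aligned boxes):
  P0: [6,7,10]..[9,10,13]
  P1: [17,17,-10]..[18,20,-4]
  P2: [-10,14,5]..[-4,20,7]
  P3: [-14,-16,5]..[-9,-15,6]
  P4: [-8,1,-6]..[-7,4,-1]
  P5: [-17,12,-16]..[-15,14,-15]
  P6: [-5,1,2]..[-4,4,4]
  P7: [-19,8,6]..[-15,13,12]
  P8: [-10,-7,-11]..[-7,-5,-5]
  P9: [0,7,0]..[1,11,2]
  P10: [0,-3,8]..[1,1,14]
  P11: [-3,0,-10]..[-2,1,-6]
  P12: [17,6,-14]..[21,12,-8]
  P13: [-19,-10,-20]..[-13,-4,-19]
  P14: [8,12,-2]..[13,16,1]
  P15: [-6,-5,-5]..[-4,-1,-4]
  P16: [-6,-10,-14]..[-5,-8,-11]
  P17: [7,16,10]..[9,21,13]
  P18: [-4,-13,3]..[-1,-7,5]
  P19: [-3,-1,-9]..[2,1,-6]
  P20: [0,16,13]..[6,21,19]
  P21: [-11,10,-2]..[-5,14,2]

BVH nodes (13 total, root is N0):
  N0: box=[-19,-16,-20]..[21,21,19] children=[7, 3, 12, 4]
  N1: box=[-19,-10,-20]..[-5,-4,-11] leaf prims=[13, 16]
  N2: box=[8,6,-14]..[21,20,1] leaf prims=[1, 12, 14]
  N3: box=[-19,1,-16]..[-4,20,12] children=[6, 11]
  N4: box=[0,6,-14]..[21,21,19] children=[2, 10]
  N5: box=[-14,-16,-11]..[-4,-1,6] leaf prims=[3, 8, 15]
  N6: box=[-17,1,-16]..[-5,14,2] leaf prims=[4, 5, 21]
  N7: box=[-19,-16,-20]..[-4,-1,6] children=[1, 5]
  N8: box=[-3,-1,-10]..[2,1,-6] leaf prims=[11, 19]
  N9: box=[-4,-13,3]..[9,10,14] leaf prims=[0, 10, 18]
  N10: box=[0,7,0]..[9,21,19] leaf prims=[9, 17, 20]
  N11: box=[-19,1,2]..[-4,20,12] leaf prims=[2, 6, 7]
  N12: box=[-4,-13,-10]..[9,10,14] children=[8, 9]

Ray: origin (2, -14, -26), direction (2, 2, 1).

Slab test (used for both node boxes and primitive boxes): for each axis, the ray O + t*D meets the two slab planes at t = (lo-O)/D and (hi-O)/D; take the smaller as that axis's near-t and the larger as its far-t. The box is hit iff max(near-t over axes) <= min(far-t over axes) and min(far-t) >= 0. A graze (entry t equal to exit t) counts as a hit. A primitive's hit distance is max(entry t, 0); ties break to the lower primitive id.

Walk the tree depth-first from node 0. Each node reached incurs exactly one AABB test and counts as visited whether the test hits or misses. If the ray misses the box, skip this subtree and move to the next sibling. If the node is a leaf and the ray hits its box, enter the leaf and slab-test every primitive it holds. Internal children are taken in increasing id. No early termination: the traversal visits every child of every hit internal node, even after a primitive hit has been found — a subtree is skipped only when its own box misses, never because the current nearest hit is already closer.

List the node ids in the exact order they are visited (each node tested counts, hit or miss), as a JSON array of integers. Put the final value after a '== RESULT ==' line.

Trace the traversal:
N0 x:[-21/2,19/2] y:[-1,35/2] z:[6,45] -> hit [6,19/2], descend [3, 4, 7, 12]
  N3 x:[-21/2,-3] y:[15/2,17] z:[10,38] -> miss, prune
  N4 x:[-1,19/2] y:[10,35/2] z:[12,45] -> miss, prune
  N7 x:[-21/2,-3] y:[-1,13/2] z:[6,32] -> miss, prune
  N12 x:[-3,7/2] y:[1/2,12] z:[16,40] -> miss, prune

order=[0, 3, 4, 7, 12]  |boxes|=5  |leaves|=0  hit=miss

== RESULT ==
[0, 3, 4, 7, 12]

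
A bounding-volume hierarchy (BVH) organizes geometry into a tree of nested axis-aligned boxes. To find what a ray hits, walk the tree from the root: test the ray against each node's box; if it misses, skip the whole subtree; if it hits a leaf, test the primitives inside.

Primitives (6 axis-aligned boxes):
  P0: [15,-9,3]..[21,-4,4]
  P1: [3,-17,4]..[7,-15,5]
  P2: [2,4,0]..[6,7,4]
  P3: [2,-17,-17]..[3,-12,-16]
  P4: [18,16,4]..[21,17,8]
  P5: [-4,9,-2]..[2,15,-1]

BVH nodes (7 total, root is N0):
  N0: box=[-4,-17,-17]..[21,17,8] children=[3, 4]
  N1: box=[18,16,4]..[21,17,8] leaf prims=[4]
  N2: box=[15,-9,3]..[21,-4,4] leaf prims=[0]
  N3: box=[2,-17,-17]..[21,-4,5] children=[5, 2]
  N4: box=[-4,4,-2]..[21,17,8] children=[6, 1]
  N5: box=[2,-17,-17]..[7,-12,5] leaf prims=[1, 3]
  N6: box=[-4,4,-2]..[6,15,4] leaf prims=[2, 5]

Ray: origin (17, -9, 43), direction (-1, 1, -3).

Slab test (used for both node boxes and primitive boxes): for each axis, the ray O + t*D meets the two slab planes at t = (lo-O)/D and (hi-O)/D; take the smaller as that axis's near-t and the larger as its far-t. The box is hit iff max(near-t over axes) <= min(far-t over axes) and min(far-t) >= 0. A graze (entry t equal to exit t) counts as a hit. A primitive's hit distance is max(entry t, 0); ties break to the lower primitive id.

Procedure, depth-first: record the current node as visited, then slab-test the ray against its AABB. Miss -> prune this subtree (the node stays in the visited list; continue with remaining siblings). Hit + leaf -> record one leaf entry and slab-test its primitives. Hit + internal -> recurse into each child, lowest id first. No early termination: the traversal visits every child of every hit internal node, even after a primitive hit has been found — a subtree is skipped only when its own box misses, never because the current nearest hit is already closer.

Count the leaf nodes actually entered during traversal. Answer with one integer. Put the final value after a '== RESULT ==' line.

Traverse from the root:
N0 x:[-4,21] y:[-8,26] z:[35/3,20] -> hit [35/3,20], descend [3, 4]
  N3 x:[-4,15] y:[-8,5] z:[38/3,20] -> miss, prune
  N4 x:[-4,21] y:[13,26] z:[35/3,15] -> hit [13,15], descend [1, 6]
    N1 x:[-4,-1] y:[25,26] z:[35/3,13] -> miss, prune
    N6 x:[11,21] y:[13,24] z:[13,15] -> hit [13,15] leaf, test {P2@t=13, P5(miss)}

Visited [0, 3, 4, 1, 6]. Tests: 5 box, 1 leaf. Nearest: P2.

== RESULT ==
1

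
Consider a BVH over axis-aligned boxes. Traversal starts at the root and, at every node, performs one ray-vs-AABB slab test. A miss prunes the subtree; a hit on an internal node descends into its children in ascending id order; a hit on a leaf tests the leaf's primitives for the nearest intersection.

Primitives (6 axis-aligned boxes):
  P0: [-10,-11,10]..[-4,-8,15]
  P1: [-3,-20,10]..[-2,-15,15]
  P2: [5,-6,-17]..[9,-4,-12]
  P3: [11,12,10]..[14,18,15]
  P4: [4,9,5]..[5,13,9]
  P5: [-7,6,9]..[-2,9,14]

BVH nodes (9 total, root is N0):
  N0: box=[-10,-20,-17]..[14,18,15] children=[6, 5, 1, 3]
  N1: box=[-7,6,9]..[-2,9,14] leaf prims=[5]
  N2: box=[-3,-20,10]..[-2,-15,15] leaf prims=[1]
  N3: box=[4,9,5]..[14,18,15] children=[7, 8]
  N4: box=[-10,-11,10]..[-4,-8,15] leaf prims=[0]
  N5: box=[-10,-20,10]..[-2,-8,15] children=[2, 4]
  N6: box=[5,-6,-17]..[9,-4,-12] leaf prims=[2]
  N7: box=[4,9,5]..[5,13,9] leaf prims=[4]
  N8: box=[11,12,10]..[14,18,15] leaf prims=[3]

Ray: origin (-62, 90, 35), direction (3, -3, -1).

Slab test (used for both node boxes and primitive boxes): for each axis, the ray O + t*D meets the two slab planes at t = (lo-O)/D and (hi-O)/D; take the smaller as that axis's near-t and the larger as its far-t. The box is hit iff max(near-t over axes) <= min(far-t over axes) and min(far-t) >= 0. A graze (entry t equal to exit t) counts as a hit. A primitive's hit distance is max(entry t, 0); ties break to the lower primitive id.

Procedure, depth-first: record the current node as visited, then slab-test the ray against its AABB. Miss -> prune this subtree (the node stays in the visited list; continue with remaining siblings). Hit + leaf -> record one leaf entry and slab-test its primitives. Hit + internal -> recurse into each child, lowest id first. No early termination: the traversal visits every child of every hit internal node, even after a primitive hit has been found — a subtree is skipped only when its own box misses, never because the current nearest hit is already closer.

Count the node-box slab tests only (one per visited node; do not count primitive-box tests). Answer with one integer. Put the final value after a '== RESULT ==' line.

Traverse from the root:
N0 x:[52/3,76/3] y:[24,110/3] z:[20,52] -> hit [24,76/3], descend [1, 3, 5, 6]
  N1 x:[55/3,20] y:[27,28] z:[21,26] -> miss, prune
  N3 x:[22,76/3] y:[24,27] z:[20,30] -> hit [24,76/3], descend [7, 8]
    N7 x:[22,67/3] y:[77/3,27] z:[26,30] -> miss, prune
    N8 x:[73/3,76/3] y:[24,26] z:[20,25] -> hit [73/3,25] leaf, test {P3@t=73/3}
  N5 x:[52/3,20] y:[98/3,110/3] z:[20,25] -> miss, prune
  N6 x:[67/3,71/3] y:[94/3,32] z:[47,52] -> miss, prune

Visited [0, 1, 3, 7, 8, 5, 6]. Tests: 7 box, 1 leaf. Nearest: P3.

== RESULT ==
7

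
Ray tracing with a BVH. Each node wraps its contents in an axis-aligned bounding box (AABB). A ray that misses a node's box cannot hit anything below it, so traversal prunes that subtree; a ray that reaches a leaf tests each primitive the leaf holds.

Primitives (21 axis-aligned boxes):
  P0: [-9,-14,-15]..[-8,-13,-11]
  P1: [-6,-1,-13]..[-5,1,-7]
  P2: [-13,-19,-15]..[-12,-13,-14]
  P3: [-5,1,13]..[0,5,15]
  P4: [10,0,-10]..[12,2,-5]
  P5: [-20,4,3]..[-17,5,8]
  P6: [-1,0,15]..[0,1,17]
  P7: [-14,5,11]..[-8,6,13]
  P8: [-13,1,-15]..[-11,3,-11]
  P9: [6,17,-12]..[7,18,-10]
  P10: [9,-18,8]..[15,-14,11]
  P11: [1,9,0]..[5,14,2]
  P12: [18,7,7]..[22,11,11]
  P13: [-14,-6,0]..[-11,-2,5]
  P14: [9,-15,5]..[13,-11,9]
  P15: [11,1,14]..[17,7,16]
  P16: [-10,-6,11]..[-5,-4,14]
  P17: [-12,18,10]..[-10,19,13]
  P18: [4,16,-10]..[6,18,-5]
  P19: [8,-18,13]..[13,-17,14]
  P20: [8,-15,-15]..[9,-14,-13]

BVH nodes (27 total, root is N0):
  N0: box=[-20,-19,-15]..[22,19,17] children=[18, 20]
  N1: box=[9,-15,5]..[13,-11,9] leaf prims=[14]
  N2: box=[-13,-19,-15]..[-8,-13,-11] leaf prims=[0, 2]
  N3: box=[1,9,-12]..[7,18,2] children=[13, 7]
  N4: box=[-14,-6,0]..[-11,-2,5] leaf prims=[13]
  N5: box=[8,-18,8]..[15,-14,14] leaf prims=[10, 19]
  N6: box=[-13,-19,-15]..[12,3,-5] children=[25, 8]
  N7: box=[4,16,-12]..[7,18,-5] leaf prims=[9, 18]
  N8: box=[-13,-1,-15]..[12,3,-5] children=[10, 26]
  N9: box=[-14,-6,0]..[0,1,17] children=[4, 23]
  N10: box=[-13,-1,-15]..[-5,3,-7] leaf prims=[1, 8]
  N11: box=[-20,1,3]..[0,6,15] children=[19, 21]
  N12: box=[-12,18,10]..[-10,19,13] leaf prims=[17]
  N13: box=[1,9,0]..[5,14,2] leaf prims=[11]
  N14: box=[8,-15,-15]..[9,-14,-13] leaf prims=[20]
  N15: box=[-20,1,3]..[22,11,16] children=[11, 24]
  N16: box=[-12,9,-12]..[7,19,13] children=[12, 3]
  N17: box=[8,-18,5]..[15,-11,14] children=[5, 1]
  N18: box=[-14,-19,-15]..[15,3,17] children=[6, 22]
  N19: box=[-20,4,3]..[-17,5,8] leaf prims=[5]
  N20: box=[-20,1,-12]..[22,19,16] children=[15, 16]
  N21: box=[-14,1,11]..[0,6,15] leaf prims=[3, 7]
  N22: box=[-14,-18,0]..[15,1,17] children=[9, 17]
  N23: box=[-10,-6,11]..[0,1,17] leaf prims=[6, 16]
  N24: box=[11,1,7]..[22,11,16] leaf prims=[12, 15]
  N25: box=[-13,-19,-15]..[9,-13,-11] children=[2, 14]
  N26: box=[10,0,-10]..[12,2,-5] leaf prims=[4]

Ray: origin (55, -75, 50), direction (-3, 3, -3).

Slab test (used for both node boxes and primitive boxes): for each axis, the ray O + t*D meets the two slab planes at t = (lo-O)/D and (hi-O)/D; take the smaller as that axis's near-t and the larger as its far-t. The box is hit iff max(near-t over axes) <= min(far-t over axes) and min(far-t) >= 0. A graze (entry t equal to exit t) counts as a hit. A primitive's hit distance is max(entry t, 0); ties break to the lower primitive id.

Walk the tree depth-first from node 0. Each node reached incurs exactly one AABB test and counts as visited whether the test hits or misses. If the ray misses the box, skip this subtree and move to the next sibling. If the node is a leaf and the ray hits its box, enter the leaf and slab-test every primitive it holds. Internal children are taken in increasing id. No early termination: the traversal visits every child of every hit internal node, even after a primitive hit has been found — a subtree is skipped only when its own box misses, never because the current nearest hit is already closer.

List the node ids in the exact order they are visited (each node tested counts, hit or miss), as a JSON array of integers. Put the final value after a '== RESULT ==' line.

Walk:
N0 x:[11,25] y:[56/3,94/3] z:[11,65/3] -> hit [56/3,65/3], descend [18, 20]
  N18 x:[40/3,23] y:[56/3,26] z:[11,65/3] -> hit [56/3,65/3], descend [6, 22]
    N6 x:[43/3,68/3] y:[56/3,26] z:[55/3,65/3] -> hit [56/3,65/3], descend [8, 25]
      N8 x:[43/3,68/3] y:[74/3,26] z:[55/3,65/3] -> miss, prune
      N25 x:[46/3,68/3] y:[56/3,62/3] z:[61/3,65/3] -> hit [61/3,62/3], descend [2, 14]
        N2 x:[21,68/3] y:[56/3,62/3] z:[61/3,65/3] -> miss, prune
        N14 x:[46/3,47/3] y:[20,61/3] z:[21,65/3] -> miss, prune
    N22 x:[40/3,23] y:[19,76/3] z:[11,50/3] -> miss, prune
  N20 x:[11,25] y:[76/3,94/3] z:[34/3,62/3] -> miss, prune

9 AABB tests over nodes [0, 18, 6, 8, 25, 2, 14, 22, 20]; 0 leaves entered; closest miss.

== RESULT ==
[0, 18, 6, 8, 25, 2, 14, 22, 20]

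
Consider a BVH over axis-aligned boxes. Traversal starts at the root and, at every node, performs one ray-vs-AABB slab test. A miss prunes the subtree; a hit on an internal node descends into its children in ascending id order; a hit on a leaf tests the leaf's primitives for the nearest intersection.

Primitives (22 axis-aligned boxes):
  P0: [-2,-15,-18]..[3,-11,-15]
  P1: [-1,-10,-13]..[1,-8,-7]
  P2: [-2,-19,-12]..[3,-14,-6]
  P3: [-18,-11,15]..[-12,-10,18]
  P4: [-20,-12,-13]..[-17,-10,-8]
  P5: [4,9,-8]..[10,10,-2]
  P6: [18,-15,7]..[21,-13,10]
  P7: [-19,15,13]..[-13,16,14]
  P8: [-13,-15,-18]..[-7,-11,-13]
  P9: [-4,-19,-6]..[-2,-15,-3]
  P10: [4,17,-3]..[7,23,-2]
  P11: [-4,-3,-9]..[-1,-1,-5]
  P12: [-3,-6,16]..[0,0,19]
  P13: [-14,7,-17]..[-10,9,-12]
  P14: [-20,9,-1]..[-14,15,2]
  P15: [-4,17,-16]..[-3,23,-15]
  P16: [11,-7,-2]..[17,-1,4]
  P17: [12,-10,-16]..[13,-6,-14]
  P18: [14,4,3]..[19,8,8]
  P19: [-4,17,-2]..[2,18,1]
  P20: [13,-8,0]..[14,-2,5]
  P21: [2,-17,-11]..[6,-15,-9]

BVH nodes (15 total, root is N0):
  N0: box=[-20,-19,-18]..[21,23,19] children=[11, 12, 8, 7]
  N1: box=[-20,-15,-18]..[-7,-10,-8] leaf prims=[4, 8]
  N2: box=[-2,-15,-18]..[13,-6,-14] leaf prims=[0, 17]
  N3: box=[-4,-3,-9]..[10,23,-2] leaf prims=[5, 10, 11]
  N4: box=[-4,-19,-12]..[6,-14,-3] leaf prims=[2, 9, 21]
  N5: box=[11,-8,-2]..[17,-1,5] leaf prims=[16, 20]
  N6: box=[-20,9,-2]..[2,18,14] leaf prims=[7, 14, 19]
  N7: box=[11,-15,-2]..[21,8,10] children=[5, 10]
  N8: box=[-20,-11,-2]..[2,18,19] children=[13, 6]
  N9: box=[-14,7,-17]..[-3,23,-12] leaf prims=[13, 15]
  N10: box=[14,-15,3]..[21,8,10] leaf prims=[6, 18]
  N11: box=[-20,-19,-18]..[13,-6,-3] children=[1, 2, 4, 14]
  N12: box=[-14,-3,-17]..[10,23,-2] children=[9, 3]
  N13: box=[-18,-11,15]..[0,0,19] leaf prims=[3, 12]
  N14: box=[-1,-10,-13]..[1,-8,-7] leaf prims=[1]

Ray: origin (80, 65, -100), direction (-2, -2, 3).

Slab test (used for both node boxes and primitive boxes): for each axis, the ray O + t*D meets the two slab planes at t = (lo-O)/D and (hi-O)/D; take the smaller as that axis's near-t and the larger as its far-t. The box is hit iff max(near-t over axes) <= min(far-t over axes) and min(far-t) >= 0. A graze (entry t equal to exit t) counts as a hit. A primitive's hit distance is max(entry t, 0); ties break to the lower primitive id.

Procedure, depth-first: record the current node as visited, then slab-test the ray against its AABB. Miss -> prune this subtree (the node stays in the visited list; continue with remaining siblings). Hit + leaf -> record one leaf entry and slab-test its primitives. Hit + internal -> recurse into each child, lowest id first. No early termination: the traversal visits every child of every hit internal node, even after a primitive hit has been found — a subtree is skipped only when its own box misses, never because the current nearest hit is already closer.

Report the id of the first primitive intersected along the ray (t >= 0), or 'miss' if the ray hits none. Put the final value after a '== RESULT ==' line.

Traverse from the root:
N0 x:[59/2,50] y:[21,42] z:[82/3,119/3] -> hit [59/2,119/3], descend [7, 8, 11, 12]
  N7 x:[59/2,69/2] y:[57/2,40] z:[98/3,110/3] -> hit [98/3,69/2], descend [5, 10]
    N5 x:[63/2,69/2] y:[33,73/2] z:[98/3,35] -> hit [33,69/2] leaf, test {P16@t=33, P20@t=67/2}
    N10 x:[59/2,33] y:[57/2,40] z:[103/3,110/3] -> miss, prune
  N8 x:[39,50] y:[47/2,38] z:[98/3,119/3] -> miss, prune
  N11 x:[67/2,50] y:[71/2,42] z:[82/3,97/3] -> miss, prune
  N12 x:[35,47] y:[21,34] z:[83/3,98/3] -> miss, prune

Visited [0, 7, 5, 10, 8, 11, 12]. Tests: 7 box, 1 leaf. Nearest: P16.

== RESULT ==
16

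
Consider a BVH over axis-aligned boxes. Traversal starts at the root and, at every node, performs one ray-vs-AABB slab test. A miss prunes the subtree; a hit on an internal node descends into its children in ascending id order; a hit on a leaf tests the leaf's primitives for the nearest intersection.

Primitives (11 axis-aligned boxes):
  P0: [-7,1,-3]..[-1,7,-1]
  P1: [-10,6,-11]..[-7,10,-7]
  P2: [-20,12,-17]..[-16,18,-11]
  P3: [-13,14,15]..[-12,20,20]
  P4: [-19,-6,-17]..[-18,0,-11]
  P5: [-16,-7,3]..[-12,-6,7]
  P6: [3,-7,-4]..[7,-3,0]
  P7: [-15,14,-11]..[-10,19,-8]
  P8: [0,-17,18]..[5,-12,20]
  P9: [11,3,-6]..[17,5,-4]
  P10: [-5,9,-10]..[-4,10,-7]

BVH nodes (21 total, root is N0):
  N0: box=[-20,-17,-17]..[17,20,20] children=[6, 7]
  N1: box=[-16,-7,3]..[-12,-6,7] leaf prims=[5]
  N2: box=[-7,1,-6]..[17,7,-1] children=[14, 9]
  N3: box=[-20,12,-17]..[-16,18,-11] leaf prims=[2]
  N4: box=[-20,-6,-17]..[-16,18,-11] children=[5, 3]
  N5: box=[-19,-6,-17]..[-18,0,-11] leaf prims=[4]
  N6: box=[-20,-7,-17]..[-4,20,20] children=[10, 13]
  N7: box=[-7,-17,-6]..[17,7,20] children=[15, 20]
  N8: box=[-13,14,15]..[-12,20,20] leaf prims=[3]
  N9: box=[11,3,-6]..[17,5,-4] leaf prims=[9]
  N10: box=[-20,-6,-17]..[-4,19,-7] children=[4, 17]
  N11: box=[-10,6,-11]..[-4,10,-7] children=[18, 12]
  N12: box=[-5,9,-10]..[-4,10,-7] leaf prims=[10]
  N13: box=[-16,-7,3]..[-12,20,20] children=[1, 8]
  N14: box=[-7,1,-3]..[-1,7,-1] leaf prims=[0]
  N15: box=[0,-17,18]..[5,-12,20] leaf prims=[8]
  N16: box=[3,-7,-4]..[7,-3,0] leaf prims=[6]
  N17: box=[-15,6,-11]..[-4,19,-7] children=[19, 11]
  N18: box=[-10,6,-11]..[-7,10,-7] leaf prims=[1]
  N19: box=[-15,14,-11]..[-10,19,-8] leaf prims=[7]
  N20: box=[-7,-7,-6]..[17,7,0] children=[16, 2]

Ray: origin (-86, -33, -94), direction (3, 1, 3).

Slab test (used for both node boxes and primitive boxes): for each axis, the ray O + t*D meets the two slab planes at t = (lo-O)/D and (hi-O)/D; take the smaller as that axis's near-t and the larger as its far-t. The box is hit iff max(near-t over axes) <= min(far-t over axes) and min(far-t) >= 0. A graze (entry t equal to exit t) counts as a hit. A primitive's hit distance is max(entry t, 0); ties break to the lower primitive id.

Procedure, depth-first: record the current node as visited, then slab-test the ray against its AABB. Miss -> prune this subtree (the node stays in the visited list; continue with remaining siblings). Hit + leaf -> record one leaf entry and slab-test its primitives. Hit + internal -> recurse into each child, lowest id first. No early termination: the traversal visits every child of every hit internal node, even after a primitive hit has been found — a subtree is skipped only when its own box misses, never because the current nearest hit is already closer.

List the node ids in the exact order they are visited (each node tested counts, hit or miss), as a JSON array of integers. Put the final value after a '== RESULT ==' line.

Walk:
N0 x:[22,103/3] y:[16,53] z:[77/3,38] -> hit [77/3,103/3], descend [6, 7]
  N6 x:[22,82/3] y:[26,53] z:[77/3,38] -> hit [26,82/3], descend [10, 13]
    N10 x:[22,82/3] y:[27,52] z:[77/3,29] -> hit [27,82/3], descend [4, 17]
      N4 x:[22,70/3] y:[27,51] z:[77/3,83/3] -> miss, prune
      N17 x:[71/3,82/3] y:[39,52] z:[83/3,29] -> miss, prune
    N13 x:[70/3,74/3] y:[26,53] z:[97/3,38] -> miss, prune
  N7 x:[79/3,103/3] y:[16,40] z:[88/3,38] -> hit [88/3,103/3], descend [15, 20]
    N15 x:[86/3,91/3] y:[16,21] z:[112/3,38] -> miss, prune
    N20 x:[79/3,103/3] y:[26,40] z:[88/3,94/3] -> hit [88/3,94/3], descend [2, 16]
      N2 x:[79/3,103/3] y:[34,40] z:[88/3,31] -> miss, prune
      N16 x:[89/3,31] y:[26,30] z:[30,94/3] -> hit [30,30] leaf, test {P6@t=30}

Summary -> nodes [0, 6, 10, 4, 17, 13, 7, 15, 20, 2, 16]; box-tests=11; leaf-entries=1; first=P6

== RESULT ==
[0, 6, 10, 4, 17, 13, 7, 15, 20, 2, 16]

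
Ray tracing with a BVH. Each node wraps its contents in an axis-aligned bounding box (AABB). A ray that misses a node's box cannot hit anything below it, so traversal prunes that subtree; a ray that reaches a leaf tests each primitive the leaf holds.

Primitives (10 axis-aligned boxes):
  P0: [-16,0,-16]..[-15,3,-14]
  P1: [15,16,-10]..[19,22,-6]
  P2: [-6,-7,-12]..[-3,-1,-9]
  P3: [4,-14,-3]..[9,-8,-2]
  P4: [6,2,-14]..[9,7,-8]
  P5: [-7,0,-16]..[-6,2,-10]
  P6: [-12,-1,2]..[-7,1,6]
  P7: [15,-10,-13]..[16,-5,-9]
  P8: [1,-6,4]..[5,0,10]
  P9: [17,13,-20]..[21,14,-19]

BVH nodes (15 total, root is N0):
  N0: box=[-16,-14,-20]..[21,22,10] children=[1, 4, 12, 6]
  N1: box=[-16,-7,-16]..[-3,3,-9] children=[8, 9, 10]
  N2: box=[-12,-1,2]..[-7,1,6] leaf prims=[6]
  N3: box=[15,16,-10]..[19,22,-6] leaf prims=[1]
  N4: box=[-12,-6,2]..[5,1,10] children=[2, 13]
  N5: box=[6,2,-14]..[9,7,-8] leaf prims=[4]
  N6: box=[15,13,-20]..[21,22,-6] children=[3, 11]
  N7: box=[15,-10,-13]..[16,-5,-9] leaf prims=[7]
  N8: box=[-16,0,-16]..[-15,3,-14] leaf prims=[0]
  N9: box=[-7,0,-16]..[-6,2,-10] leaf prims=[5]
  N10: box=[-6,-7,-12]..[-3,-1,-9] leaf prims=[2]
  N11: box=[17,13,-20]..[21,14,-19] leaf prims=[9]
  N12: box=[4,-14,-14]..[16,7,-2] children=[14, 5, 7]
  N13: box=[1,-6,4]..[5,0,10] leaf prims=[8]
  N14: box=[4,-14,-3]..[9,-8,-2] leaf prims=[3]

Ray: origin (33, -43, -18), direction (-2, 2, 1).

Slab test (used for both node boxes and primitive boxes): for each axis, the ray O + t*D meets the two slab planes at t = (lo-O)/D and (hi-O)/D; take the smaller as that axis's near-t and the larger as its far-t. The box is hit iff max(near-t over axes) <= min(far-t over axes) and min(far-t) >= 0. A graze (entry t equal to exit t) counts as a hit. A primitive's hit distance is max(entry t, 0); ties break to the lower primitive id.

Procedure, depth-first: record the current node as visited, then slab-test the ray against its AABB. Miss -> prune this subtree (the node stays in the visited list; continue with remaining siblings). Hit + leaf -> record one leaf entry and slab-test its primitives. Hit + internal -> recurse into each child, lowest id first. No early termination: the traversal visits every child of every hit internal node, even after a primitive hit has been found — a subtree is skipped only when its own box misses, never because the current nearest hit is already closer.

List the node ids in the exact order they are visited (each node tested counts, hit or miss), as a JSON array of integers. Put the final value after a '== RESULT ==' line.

Traverse from the root:
N0 x:[6,49/2] y:[29/2,65/2] z:[-2,28] -> hit [29/2,49/2], descend [1, 4, 6, 12]
  N1 x:[18,49/2] y:[18,23] z:[2,9] -> miss, prune
  N4 x:[14,45/2] y:[37/2,22] z:[20,28] -> hit [20,22], descend [2, 13]
    N2 x:[20,45/2] y:[21,22] z:[20,24] -> hit [21,22] leaf, test {P6@t=21}
    N13 x:[14,16] y:[37/2,43/2] z:[22,28] -> miss, prune
  N6 x:[6,9] y:[28,65/2] z:[-2,12] -> miss, prune
  N12 x:[17/2,29/2] y:[29/2,25] z:[4,16] -> hit [29/2,29/2], descend [5, 7, 14]
    N5 x:[12,27/2] y:[45/2,25] z:[4,10] -> miss, prune
    N7 x:[17/2,9] y:[33/2,19] z:[5,9] -> miss, prune
    N14 x:[12,29/2] y:[29/2,35/2] z:[15,16] -> miss, prune

10 AABB tests over nodes [0, 1, 4, 2, 13, 6, 12, 5, 7, 14]; 1 leaf entered; closest P6.

== RESULT ==
[0, 1, 4, 2, 13, 6, 12, 5, 7, 14]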